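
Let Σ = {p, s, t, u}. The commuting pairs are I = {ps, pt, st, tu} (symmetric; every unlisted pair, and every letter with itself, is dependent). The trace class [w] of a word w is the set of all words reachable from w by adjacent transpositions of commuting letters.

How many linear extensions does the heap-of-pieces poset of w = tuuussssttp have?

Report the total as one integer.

825

0(t) covers ∅
1(u) covers ∅
2(u) covers 1:u
3(u) covers 2:u
4(s) covers 3:u
5(s) covers 4:s
6(s) covers 5:s
7(s) covers 6:s
8(t) covers 0:t
9(t) covers 8:t
10(p) covers 3:u
floor of heap: 0:t, 1:u
completions by unplaced set U, small U first (add the entries for U minus each lowest piece of U):
  |U|=1: {7}:1  {9}:1  {10}:1
  |U|=2: {6,7}:1  {7,9}:2  {7,10}:2  {8,9}:1  {9,10}:2
  |U|=3: {0,8,9}:1  {5,6,7}:1  {6,7,9}:3  {6,7,10}:3  {7,8,9}:3  {7,9,10}:6  {8,9,10}:3
  |U|=4: {0,7,8,9}:4  {0,8,9,10}:4  {4,5,6,7}:1  {5,6,7,9}:4  {5,6,7,10}:4  {6,7,8,9}:6  {6,7,9,10}:12  {7,8,9,10}:12
  |U|=5: {0,6,7,8,9}:10  {0,7,8,9,10}:20  {4,5,6,7,9}:5  {4,5,6,7,10}:5  {5,6,7,8,9}:10  {5,6,7,9,10}:20  {6,7,8,9,10}:30
  |U|=6: {0,5,6,7,8,9}:20  {0,6,7,8,9,10}:60  {3,4,5,6,7,10}:5  {4,5,6,7,8,9}:15  {4,5,6,7,9,10}:30  {5,6,7,8,9,10}:60
  |U|=7: {0,4,5,6,7,8,9}:35  {0,5,6,7,8,9,10}:140  {2,3,4,5,6,7,10}:5  {3,4,5,6,7,9,10}:35  {4,5,6,7,8,9,10}:105
  |U|=8: {0,4,5,6,7,8,9,10}:280  {1,2,3,4,5,6,7,10}:5  {2,3,4,5,6,7,9,10}:40  {3,4,5,6,7,8,9,10}:140
  |U|=9: {0,3,4,5,6,7,8,9,10}:420  {1,2,3,4,5,6,7,9,10}:45  {2,3,4,5,6,7,8,9,10}:180
  start at 0(t): 225
  start at 1(u): 600
sum over floor = 825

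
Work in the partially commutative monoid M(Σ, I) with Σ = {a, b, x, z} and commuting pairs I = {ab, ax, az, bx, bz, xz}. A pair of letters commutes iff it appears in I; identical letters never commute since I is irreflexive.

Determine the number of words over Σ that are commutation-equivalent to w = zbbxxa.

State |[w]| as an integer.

180

piece 0:z — minimal
piece 1:b — minimal
piece 2:b rests on {1:b}
piece 3:x — minimal
piece 4:x rests on {3:x}
piece 5:a — minimal
minimal pieces: {0:z, 1:b, 3:x, 5:a}
ways to finish when only these pieces remain (= sum over removing one remaining piece with nothing left below it):
  1 left: {0}→1  {2}→1  {4}→1  {5}→1
  2 left: {0,2}→2  {0,4}→2  {0,5}→2  {1,2}→1  {2,4}→2  {2,5}→2  {3,4}→1  {4,5}→2
  3 left: {0,1,2}→3  {0,2,4}→6  {0,2,5}→6  {0,3,4}→3  {0,4,5}→6  {1,2,4}→3  {1,2,5}→3  {2,3,4}→3  {2,4,5}→6  {3,4,5}→3
  4 left: {0,1,2,4}→12  {0,1,2,5}→12  {0,2,3,4}→12  {0,2,4,5}→24  {0,3,4,5}→12  {1,2,3,4}→6  {1,2,4,5}→12  {2,3,4,5}→12
  placing 0:z first → 30 extensions
  placing 1:b first → 60 extensions
  placing 3:x first → 60 extensions
  placing 5:a first → 30 extensions
total linear extensions = 180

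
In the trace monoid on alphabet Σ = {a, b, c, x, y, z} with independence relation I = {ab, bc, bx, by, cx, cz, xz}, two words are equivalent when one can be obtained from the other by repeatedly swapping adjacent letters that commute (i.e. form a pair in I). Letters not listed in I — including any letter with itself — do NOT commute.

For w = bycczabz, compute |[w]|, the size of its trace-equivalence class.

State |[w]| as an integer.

piece 0:b — minimal
piece 1:y — minimal
piece 2:c rests on {1:y}
piece 3:c rests on {2:c}
piece 4:z rests on {0:b, 1:y}
piece 5:a rests on {3:c, 4:z}
piece 6:b rests on {4:z}
piece 7:z rests on {5:a, 6:b}
minimal pieces: {0:b, 1:y}
ways to finish when only these pieces remain (= sum over removing one remaining piece with nothing left below it):
  1 left: {7}→1
  2 left: {5,7}→1  {6,7}→1
  3 left: {3,5,7}→1  {5,6,7}→2
  4 left: {2,3,5,7}→1  {3,5,6,7}→3  {4,5,6,7}→2
  5 left: {0,4,5,6,7}→2  {2,3,5,6,7}→4  {3,4,5,6,7}→5
  6 left: {0,3,4,5,6,7}→7  {2,3,4,5,6,7}→9
  placing 0:b first → 9 extensions
  placing 1:y first → 16 extensions
total linear extensions = 25

25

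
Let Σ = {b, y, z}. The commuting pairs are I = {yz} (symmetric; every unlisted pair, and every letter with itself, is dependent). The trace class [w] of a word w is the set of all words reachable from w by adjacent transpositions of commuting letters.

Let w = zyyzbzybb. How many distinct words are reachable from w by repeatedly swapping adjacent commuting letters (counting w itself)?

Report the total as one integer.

0(z) covers ∅
1(y) covers ∅
2(y) covers 1:y
3(z) covers 0:z
4(b) covers 2:y, 3:z
5(z) covers 4:b
6(y) covers 4:b
7(b) covers 5:z, 6:y
8(b) covers 7:b
floor of heap: 0:z, 1:y
completions by unplaced set U, small U first (add the entries for U minus each lowest piece of U):
  |U|=1: {8}:1
  |U|=2: {7,8}:1
  |U|=3: {5,7,8}:1  {6,7,8}:1
  |U|=4: {5,6,7,8}:2
  |U|=5: {4,5,6,7,8}:2
  |U|=6: {2,4,5,6,7,8}:2  {3,4,5,6,7,8}:2
  |U|=7: {0,3,4,5,6,7,8}:2  {1,2,4,5,6,7,8}:2  {2,3,4,5,6,7,8}:4
  start at 0(z): 6
  start at 1(y): 6
sum over floor = 12

12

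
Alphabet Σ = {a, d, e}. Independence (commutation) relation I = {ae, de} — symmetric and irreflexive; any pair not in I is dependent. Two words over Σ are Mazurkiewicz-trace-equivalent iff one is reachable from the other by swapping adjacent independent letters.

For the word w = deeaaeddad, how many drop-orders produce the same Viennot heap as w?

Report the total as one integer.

120

drop 0:d onto floor
drop 1:e onto floor
drop 2:e onto {1:e}
drop 3:a onto {0:d}
drop 4:a onto {3:a}
drop 5:e onto {2:e}
drop 6:d onto {4:a}
drop 7:d onto {6:d}
drop 8:a onto {7:d}
drop 9:d onto {8:a}
ground layer = {0:d, 1:e}
drop-orders for the pieces not yet dropped (sum over which currently-grounded one goes next):
  1 to go: {5} 1  {9} 1
  2 to go: {2,5} 1  {5,9} 2  {8,9} 1
  3 to go: {1,2,5} 1  {2,5,9} 3  {5,8,9} 3  {7,8,9} 1
  4 to go: {1,2,5,9} 4  {2,5,8,9} 6  {5,7,8,9} 4  {6,7,8,9} 1
  5 to go: {1,2,5,8,9} 10  {2,5,7,8,9} 10  {4,6,7,8,9} 1  {5,6,7,8,9} 5
  6 to go: {1,2,5,7,8,9} 20  {2,5,6,7,8,9} 15  {3,4,6,7,8,9} 1  {4,5,6,7,8,9} 6
  7 to go: {0,3,4,6,7,8,9} 1  {1,2,5,6,7,8,9} 35  {2,4,5,6,7,8,9} 21  {3,4,5,6,7,8,9} 7
  8 to go: {0,3,4,5,6,7,8,9} 8  {1,2,4,5,6,7,8,9} 56  {2,3,4,5,6,7,8,9} 28
  if 0:d drops first: 84 orders
  if 1:e drops first: 36 orders
heap linearizations: 120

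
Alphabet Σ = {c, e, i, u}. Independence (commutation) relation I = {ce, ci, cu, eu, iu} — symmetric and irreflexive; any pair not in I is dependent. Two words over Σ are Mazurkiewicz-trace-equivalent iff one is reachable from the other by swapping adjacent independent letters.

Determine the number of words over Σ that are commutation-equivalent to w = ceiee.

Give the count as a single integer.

0(c) covers ∅
1(e) covers ∅
2(i) covers 1:e
3(e) covers 2:i
4(e) covers 3:e
floor of heap: 0:c, 1:e
completions by unplaced set U, small U first (add the entries for U minus each lowest piece of U):
  |U|=1: {0}:1  {4}:1
  |U|=2: {0,4}:2  {3,4}:1
  |U|=3: {0,3,4}:3  {2,3,4}:1
  start at 0(c): 1
  start at 1(e): 4
sum over floor = 5

5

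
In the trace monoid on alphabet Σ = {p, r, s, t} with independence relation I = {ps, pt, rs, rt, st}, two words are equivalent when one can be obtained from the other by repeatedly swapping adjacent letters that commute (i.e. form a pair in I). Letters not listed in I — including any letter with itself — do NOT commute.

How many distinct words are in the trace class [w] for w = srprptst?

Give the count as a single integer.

420

#0=s has no predecessor
#1=r has no predecessor
#2=p depends on [1:r]
#3=r depends on [2:p]
#4=p depends on [3:r]
#5=t has no predecessor
#6=s depends on [0:s]
#7=t depends on [5:t]
sources: [0:s, 1:r, 5:t]
N(rest) = Σ N(rest − s) over sources s of rest; N(one piece) = 1:
  size 1 → [4]=1  [6]=1  [7]=1
  size 2 → [0,6]=1  [3,4]=1  [4,6]=2  [4,7]=2  [5,7]=1  [6,7]=2
  size 3 → [0,4,6]=3  [0,6,7]=3  [2,3,4]=1  [3,4,6]=3  [3,4,7]=3  [4,5,7]=3  [4,6,7]=6  [5,6,7]=3
  size 4 → [0,3,4,6]=6  [0,4,6,7]=12  [0,5,6,7]=6  [1,2,3,4]=1  [2,3,4,6]=4  [2,3,4,7]=4  [3,4,5,7]=6  [3,4,6,7]=12  [4,5,6,7]=12
  size 5 → [0,2,3,4,6]=10  [0,3,4,6,7]=30  [0,4,5,6,7]=30  [1,2,3,4,6]=5  [1,2,3,4,7]=5  [2,3,4,5,7]=10  [2,3,4,6,7]=20  [3,4,5,6,7]=30
  size 6 → [0,1,2,3,4,6]=15  [0,2,3,4,6,7]=60  [0,3,4,5,6,7]=90  [1,2,3,4,5,7]=15  [1,2,3,4,6,7]=30  [2,3,4,5,6,7]=60
  first=0(s) contributes 105
  first=1(r) contributes 210
  first=5(t) contributes 105
|[w]| = 420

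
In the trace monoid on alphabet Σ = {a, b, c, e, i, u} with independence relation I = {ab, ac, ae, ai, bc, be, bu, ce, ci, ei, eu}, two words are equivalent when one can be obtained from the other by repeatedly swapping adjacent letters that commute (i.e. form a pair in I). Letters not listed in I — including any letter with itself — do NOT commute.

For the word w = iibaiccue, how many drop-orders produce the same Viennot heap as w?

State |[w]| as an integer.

945

0(i) covers ∅
1(i) covers 0:i
2(b) covers 1:i
3(a) covers ∅
4(i) covers 2:b
5(c) covers ∅
6(c) covers 5:c
7(u) covers 3:a, 4:i, 6:c
8(e) covers ∅
floor of heap: 0:i, 3:a, 5:c, 8:e
completions by unplaced set U, small U first (add the entries for U minus each lowest piece of U):
  |U|=1: {7}:1  {8}:1
  |U|=2: {3,7}:1  {4,7}:1  {6,7}:1  {7,8}:2
  |U|=3: {2,4,7}:1  {3,4,7}:2  {3,6,7}:2  {3,7,8}:3  {4,6,7}:2  {4,7,8}:3  {5,6,7}:1  {6,7,8}:3
  |U|=4: {1,2,4,7}:1  {2,3,4,7}:3  {2,4,6,7}:3  {2,4,7,8}:4  {3,4,6,7}:6  {3,4,7,8}:8  {3,5,6,7}:3  {3,6,7,8}:8  {4,5,6,7}:3  {4,6,7,8}:8  {5,6,7,8}:4
  |U|=5: {0,1,2,4,7}:1  {1,2,3,4,7}:4  {1,2,4,6,7}:4  {1,2,4,7,8}:5  {2,3,4,6,7}:12  {2,3,4,7,8}:15  {2,4,5,6,7}:6  {2,4,6,7,8}:15  {3,4,5,6,7}:12  {3,4,6,7,8}:30  {3,5,6,7,8}:15  {4,5,6,7,8}:15
  |U|=6: {0,1,2,3,4,7}:5  {0,1,2,4,6,7}:5  {0,1,2,4,7,8}:6  {1,2,3,4,6,7}:20  {1,2,3,4,7,8}:24  {1,2,4,5,6,7}:10  {1,2,4,6,7,8}:24  {2,3,4,5,6,7}:30  {2,3,4,6,7,8}:72  {2,4,5,6,7,8}:36  {3,4,5,6,7,8}:72
  |U|=7: {0,1,2,3,4,6,7}:30  {0,1,2,3,4,7,8}:35  {0,1,2,4,5,6,7}:15  {0,1,2,4,6,7,8}:35  {1,2,3,4,5,6,7}:60  {1,2,3,4,6,7,8}:140  {1,2,4,5,6,7,8}:70  {2,3,4,5,6,7,8}:210
  start at 0(i): 480
  start at 3(a): 120
  start at 5(c): 240
  start at 8(e): 105
sum over floor = 945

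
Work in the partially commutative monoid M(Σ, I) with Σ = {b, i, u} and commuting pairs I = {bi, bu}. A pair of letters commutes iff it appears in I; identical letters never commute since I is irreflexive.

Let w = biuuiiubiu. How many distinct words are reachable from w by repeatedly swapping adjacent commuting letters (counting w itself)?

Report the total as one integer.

piece 0:b — minimal
piece 1:i — minimal
piece 2:u rests on {1:i}
piece 3:u rests on {2:u}
piece 4:i rests on {3:u}
piece 5:i rests on {4:i}
piece 6:u rests on {5:i}
piece 7:b rests on {0:b}
piece 8:i rests on {6:u}
piece 9:u rests on {8:i}
minimal pieces: {0:b, 1:i}
ways to finish when only these pieces remain (= sum over removing one remaining piece with nothing left below it):
  1 left: {7}→1  {9}→1
  2 left: {0,7}→1  {7,9}→2  {8,9}→1
  3 left: {0,7,9}→3  {6,8,9}→1  {7,8,9}→3
  4 left: {0,7,8,9}→6  {5,6,8,9}→1  {6,7,8,9}→4
  5 left: {0,6,7,8,9}→10  {4,5,6,8,9}→1  {5,6,7,8,9}→5
  6 left: {0,5,6,7,8,9}→15  {3,4,5,6,8,9}→1  {4,5,6,7,8,9}→6
  7 left: {0,4,5,6,7,8,9}→21  {2,3,4,5,6,8,9}→1  {3,4,5,6,7,8,9}→7
  8 left: {0,3,4,5,6,7,8,9}→28  {1,2,3,4,5,6,8,9}→1  {2,3,4,5,6,7,8,9}→8
  placing 0:b first → 9 extensions
  placing 1:i first → 36 extensions
total linear extensions = 45

45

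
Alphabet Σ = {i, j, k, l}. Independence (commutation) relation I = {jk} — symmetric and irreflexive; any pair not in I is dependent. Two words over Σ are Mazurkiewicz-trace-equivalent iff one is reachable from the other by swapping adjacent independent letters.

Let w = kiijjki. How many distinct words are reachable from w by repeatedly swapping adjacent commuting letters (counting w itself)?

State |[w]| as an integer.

#0=k has no predecessor
#1=i depends on [0:k]
#2=i depends on [1:i]
#3=j depends on [2:i]
#4=j depends on [3:j]
#5=k depends on [2:i]
#6=i depends on [4:j, 5:k]
sources: [0:k]
N(rest) = Σ N(rest − s) over sources s of rest; N(one piece) = 1:
  size 1 → [6]=1
  size 2 → [4,6]=1  [5,6]=1
  size 3 → [3,4,6]=1  [4,5,6]=2
  size 4 → [3,4,5,6]=3
  size 5 → [2,3,4,5,6]=3
  first=0(k) contributes 3

3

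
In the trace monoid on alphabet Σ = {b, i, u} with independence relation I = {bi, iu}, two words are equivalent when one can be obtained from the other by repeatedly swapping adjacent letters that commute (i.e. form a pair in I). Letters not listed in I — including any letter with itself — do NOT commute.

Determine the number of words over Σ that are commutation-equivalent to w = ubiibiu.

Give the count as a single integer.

0(u) covers ∅
1(b) covers 0:u
2(i) covers ∅
3(i) covers 2:i
4(b) covers 1:b
5(i) covers 3:i
6(u) covers 4:b
floor of heap: 0:u, 2:i
completions by unplaced set U, small U first (add the entries for U minus each lowest piece of U):
  |U|=1: {5}:1  {6}:1
  |U|=2: {3,5}:1  {4,6}:1  {5,6}:2
  |U|=3: {1,4,6}:1  {2,3,5}:1  {3,5,6}:3  {4,5,6}:3
  |U|=4: {0,1,4,6}:1  {1,4,5,6}:4  {2,3,5,6}:4  {3,4,5,6}:6
  |U|=5: {0,1,4,5,6}:5  {1,3,4,5,6}:10  {2,3,4,5,6}:10
  start at 0(u): 20
  start at 2(i): 15
sum over floor = 35

35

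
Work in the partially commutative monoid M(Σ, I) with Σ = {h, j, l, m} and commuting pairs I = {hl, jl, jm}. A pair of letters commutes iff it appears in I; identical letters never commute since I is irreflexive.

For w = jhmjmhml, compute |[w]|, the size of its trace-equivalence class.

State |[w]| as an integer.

0(j) covers ∅
1(h) covers 0:j
2(m) covers 1:h
3(j) covers 1:h
4(m) covers 2:m
5(h) covers 3:j, 4:m
6(m) covers 5:h
7(l) covers 6:m
floor of heap: 0:j
completions by unplaced set U, small U first (add the entries for U minus each lowest piece of U):
  |U|=1: {7}:1
  |U|=2: {6,7}:1
  |U|=3: {5,6,7}:1
  |U|=4: {3,5,6,7}:1  {4,5,6,7}:1
  |U|=5: {2,4,5,6,7}:1  {3,4,5,6,7}:2
  |U|=6: {2,3,4,5,6,7}:3
  start at 0(j): 3

3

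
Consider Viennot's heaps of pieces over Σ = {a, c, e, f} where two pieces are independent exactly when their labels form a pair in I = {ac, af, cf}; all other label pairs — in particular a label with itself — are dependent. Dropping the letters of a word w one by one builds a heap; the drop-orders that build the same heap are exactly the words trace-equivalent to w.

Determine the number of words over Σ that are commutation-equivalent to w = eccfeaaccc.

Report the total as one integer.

30

drop 0:e onto floor
drop 1:c onto {0:e}
drop 2:c onto {1:c}
drop 3:f onto {0:e}
drop 4:e onto {2:c, 3:f}
drop 5:a onto {4:e}
drop 6:a onto {5:a}
drop 7:c onto {4:e}
drop 8:c onto {7:c}
drop 9:c onto {8:c}
ground layer = {0:e}
drop-orders for the pieces not yet dropped (sum over which currently-grounded one goes next):
  1 to go: {6} 1  {9} 1
  2 to go: {5,6} 1  {6,9} 2  {8,9} 1
  3 to go: {5,6,9} 3  {6,8,9} 3  {7,8,9} 1
  4 to go: {5,6,8,9} 6  {6,7,8,9} 4
  5 to go: {5,6,7,8,9} 10
  6 to go: {4,5,6,7,8,9} 10
  7 to go: {2,4,5,6,7,8,9} 10  {3,4,5,6,7,8,9} 10
  8 to go: {1,2,4,5,6,7,8,9} 10  {2,3,4,5,6,7,8,9} 20
  if 0:e drops first: 30 orders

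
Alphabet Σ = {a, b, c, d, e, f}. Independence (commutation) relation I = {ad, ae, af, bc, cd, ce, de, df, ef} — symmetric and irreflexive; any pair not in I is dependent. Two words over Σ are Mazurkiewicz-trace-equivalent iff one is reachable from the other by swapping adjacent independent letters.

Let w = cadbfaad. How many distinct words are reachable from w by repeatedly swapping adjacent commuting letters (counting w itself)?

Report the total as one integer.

#0=c has no predecessor
#1=a depends on [0:c]
#2=d has no predecessor
#3=b depends on [1:a, 2:d]
#4=f depends on [3:b]
#5=a depends on [3:b]
#6=a depends on [5:a]
#7=d depends on [3:b]
sources: [0:c, 2:d]
N(rest) = Σ N(rest − s) over sources s of rest; N(one piece) = 1:
  size 1 → [4]=1  [6]=1  [7]=1
  size 2 → [4,6]=2  [4,7]=2  [5,6]=1  [6,7]=2
  size 3 → [4,5,6]=3  [4,6,7]=6  [5,6,7]=3
  size 4 → [4,5,6,7]=12
  size 5 → [3,4,5,6,7]=12
  size 6 → [1,3,4,5,6,7]=12  [2,3,4,5,6,7]=12
  first=0(c) contributes 24
  first=2(d) contributes 12
|[w]| = 36

36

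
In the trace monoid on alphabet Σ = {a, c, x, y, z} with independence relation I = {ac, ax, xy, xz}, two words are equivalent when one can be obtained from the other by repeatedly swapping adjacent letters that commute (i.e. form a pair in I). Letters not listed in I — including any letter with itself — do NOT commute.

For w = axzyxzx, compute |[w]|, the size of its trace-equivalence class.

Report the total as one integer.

drop 0:a onto floor
drop 1:x onto floor
drop 2:z onto {0:a}
drop 3:y onto {2:z}
drop 4:x onto {1:x}
drop 5:z onto {3:y}
drop 6:x onto {4:x}
ground layer = {0:a, 1:x}
drop-orders for the pieces not yet dropped (sum over which currently-grounded one goes next):
  1 to go: {5} 1  {6} 1
  2 to go: {3,5} 1  {4,6} 1  {5,6} 2
  3 to go: {1,4,6} 1  {2,3,5} 1  {3,5,6} 3  {4,5,6} 3
  4 to go: {0,2,3,5} 1  {1,4,5,6} 4  {2,3,5,6} 4  {3,4,5,6} 6
  5 to go: {0,2,3,5,6} 5  {1,3,4,5,6} 10  {2,3,4,5,6} 10
  if 0:a drops first: 20 orders
  if 1:x drops first: 15 orders
heap linearizations: 35

35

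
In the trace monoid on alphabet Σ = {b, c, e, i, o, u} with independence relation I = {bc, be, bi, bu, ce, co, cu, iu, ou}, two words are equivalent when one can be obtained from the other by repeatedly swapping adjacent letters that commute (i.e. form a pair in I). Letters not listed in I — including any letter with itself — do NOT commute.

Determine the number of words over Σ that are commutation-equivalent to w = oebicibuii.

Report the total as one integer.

216

drop 0:o onto floor
drop 1:e onto {0:o}
drop 2:b onto {0:o}
drop 3:i onto {1:e}
drop 4:c onto {3:i}
drop 5:i onto {4:c}
drop 6:b onto {2:b}
drop 7:u onto {1:e}
drop 8:i onto {5:i}
drop 9:i onto {8:i}
ground layer = {0:o}
drop-orders for the pieces not yet dropped (sum over which currently-grounded one goes next):
  1 to go: {6} 1  {7} 1  {9} 1
  2 to go: {2,6} 1  {6,7} 2  {6,9} 2  {7,9} 2  {8,9} 1
  3 to go: {2,6,7} 3  {2,6,9} 3  {5,8,9} 1  {6,7,9} 6  {6,8,9} 3  {7,8,9} 3
  4 to go: {2,6,7,9} 12  {2,6,8,9} 6  {4,5,8,9} 1  {5,6,8,9} 4  {5,7,8,9} 4  {6,7,8,9} 12
  5 to go: {2,5,6,8,9} 10  {2,6,7,8,9} 30  {3,4,5,8,9} 1  {4,5,6,8,9} 5  {4,5,7,8,9} 5  {5,6,7,8,9} 20
  6 to go: {2,4,5,6,8,9} 15  {2,5,6,7,8,9} 60  {3,4,5,6,8,9} 6  {3,4,5,7,8,9} 6  {4,5,6,7,8,9} 30
  7 to go: {1,3,4,5,7,8,9} 6  {2,3,4,5,6,8,9} 21  {2,4,5,6,7,8,9} 105  {3,4,5,6,7,8,9} 42
  8 to go: {1,3,4,5,6,7,8,9} 48  {2,3,4,5,6,7,8,9} 168
  if 0:o drops first: 216 orders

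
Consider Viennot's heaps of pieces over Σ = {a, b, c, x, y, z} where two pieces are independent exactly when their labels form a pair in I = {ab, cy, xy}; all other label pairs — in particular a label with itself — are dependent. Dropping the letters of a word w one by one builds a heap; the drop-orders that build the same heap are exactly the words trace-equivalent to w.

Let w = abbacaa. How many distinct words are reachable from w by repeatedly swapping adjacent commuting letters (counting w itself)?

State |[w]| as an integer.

6

#0=a has no predecessor
#1=b has no predecessor
#2=b depends on [1:b]
#3=a depends on [0:a]
#4=c depends on [2:b, 3:a]
#5=a depends on [4:c]
#6=a depends on [5:a]
sources: [0:a, 1:b]
N(rest) = Σ N(rest − s) over sources s of rest; N(one piece) = 1:
  size 1 → [6]=1
  size 2 → [5,6]=1
  size 3 → [4,5,6]=1
  size 4 → [2,4,5,6]=1  [3,4,5,6]=1
  size 5 → [0,3,4,5,6]=1  [1,2,4,5,6]=1  [2,3,4,5,6]=2
  first=0(a) contributes 3
  first=1(b) contributes 3
|[w]| = 6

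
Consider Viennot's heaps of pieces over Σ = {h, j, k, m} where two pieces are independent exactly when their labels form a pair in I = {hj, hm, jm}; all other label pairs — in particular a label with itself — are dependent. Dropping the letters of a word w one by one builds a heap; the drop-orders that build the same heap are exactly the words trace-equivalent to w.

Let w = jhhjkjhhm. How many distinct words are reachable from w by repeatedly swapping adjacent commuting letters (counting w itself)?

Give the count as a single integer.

#0=j has no predecessor
#1=h has no predecessor
#2=h depends on [1:h]
#3=j depends on [0:j]
#4=k depends on [2:h, 3:j]
#5=j depends on [4:k]
#6=h depends on [4:k]
#7=h depends on [6:h]
#8=m depends on [4:k]
sources: [0:j, 1:h]
N(rest) = Σ N(rest − s) over sources s of rest; N(one piece) = 1:
  size 1 → [5]=1  [7]=1  [8]=1
  size 2 → [5,7]=2  [5,8]=2  [6,7]=1  [7,8]=2
  size 3 → [5,6,7]=3  [5,7,8]=6  [6,7,8]=3
  size 4 → [5,6,7,8]=12
  size 5 → [4,5,6,7,8]=12
  size 6 → [2,4,5,6,7,8]=12  [3,4,5,6,7,8]=12
  size 7 → [0,3,4,5,6,7,8]=12  [1,2,4,5,6,7,8]=12  [2,3,4,5,6,7,8]=24
  first=0(j) contributes 36
  first=1(h) contributes 36
|[w]| = 72

72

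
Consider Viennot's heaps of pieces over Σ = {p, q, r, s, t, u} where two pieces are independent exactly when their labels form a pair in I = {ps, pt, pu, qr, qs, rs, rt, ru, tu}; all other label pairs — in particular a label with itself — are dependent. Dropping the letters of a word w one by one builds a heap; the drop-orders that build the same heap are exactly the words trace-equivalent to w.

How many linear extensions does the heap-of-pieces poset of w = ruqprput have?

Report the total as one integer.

70

#0=r has no predecessor
#1=u has no predecessor
#2=q depends on [1:u]
#3=p depends on [0:r, 2:q]
#4=r depends on [3:p]
#5=p depends on [4:r]
#6=u depends on [2:q]
#7=t depends on [2:q]
sources: [0:r, 1:u]
N(rest) = Σ N(rest − s) over sources s of rest; N(one piece) = 1:
  size 1 → [5]=1  [6]=1  [7]=1
  size 2 → [4,5]=1  [5,6]=2  [5,7]=2  [6,7]=2
  size 3 → [3,4,5]=1  [4,5,6]=3  [4,5,7]=3  [5,6,7]=6
  size 4 → [0,3,4,5]=1  [3,4,5,6]=4  [3,4,5,7]=4  [4,5,6,7]=12
  size 5 → [0,3,4,5,6]=5  [0,3,4,5,7]=5  [3,4,5,6,7]=20
  size 6 → [0,3,4,5,6,7]=30  [2,3,4,5,6,7]=20
  first=0(r) contributes 20
  first=1(u) contributes 50
|[w]| = 70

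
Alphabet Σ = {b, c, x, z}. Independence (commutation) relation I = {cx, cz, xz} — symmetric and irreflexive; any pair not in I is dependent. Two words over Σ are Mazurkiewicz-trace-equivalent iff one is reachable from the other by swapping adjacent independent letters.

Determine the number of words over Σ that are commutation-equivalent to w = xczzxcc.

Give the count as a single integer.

piece 0:x — minimal
piece 1:c — minimal
piece 2:z — minimal
piece 3:z rests on {2:z}
piece 4:x rests on {0:x}
piece 5:c rests on {1:c}
piece 6:c rests on {5:c}
minimal pieces: {0:x, 1:c, 2:z}
ways to finish when only these pieces remain (= sum over removing one remaining piece with nothing left below it):
  1 left: {3}→1  {4}→1  {6}→1
  2 left: {0,4}→1  {2,3}→1  {3,4}→2  {3,6}→2  {4,6}→2  {5,6}→1
  3 left: {0,3,4}→3  {0,4,6}→3  {1,5,6}→1  {2,3,4}→3  {2,3,6}→3  {3,4,6}→6  {3,5,6}→3  {4,5,6}→3
  4 left: {0,2,3,4}→6  {0,3,4,6}→12  {0,4,5,6}→6  {1,3,5,6}→4  {1,4,5,6}→4  {2,3,4,6}→12  {2,3,5,6}→6  {3,4,5,6}→12
  5 left: {0,1,4,5,6}→10  {0,2,3,4,6}→30  {0,3,4,5,6}→30  {1,2,3,5,6}→10  {1,3,4,5,6}→20  {2,3,4,5,6}→30
  placing 0:x first → 60 extensions
  placing 1:c first → 90 extensions
  placing 2:z first → 60 extensions
total linear extensions = 210

210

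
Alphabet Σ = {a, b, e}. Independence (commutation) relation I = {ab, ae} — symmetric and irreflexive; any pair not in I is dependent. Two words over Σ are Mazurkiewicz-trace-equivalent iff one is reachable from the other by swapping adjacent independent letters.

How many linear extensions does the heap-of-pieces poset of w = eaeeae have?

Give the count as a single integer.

drop 0:e onto floor
drop 1:a onto floor
drop 2:e onto {0:e}
drop 3:e onto {2:e}
drop 4:a onto {1:a}
drop 5:e onto {3:e}
ground layer = {0:e, 1:a}
drop-orders for the pieces not yet dropped (sum over which currently-grounded one goes next):
  1 to go: {4} 1  {5} 1
  2 to go: {1,4} 1  {3,5} 1  {4,5} 2
  3 to go: {1,4,5} 3  {2,3,5} 1  {3,4,5} 3
  4 to go: {0,2,3,5} 1  {1,3,4,5} 6  {2,3,4,5} 4
  if 0:e drops first: 10 orders
  if 1:a drops first: 5 orders
heap linearizations: 15

15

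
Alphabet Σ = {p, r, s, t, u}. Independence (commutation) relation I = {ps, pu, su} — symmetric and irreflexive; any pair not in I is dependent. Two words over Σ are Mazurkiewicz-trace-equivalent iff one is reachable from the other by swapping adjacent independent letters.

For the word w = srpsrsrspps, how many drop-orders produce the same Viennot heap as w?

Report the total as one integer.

12

drop 0:s onto floor
drop 1:r onto {0:s}
drop 2:p onto {1:r}
drop 3:s onto {1:r}
drop 4:r onto {2:p, 3:s}
drop 5:s onto {4:r}
drop 6:r onto {5:s}
drop 7:s onto {6:r}
drop 8:p onto {6:r}
drop 9:p onto {8:p}
drop 10:s onto {7:s}
ground layer = {0:s}
drop-orders for the pieces not yet dropped (sum over which currently-grounded one goes next):
  1 to go: {9} 1  {10} 1
  2 to go: {7,10} 1  {8,9} 1  {9,10} 2
  3 to go: {7,9,10} 3  {8,9,10} 3
  4 to go: {7,8,9,10} 6
  5 to go: {6,7,8,9,10} 6
  6 to go: {5,6,7,8,9,10} 6
  7 to go: {4,5,6,7,8,9,10} 6
  8 to go: {2,4,5,6,7,8,9,10} 6  {3,4,5,6,7,8,9,10} 6
  9 to go: {2,3,4,5,6,7,8,9,10} 12
  if 0:s drops first: 12 orders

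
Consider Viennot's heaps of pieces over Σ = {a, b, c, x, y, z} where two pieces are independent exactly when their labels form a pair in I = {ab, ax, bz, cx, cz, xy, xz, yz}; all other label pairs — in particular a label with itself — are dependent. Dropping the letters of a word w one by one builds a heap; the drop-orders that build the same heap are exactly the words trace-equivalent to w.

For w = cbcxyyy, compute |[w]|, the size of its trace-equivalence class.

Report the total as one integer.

#0=c has no predecessor
#1=b depends on [0:c]
#2=c depends on [1:b]
#3=x depends on [1:b]
#4=y depends on [2:c]
#5=y depends on [4:y]
#6=y depends on [5:y]
sources: [0:c]
N(rest) = Σ N(rest − s) over sources s of rest; N(one piece) = 1:
  size 1 → [3]=1  [6]=1
  size 2 → [3,6]=2  [5,6]=1
  size 3 → [3,5,6]=3  [4,5,6]=1
  size 4 → [2,4,5,6]=1  [3,4,5,6]=4
  size 5 → [2,3,4,5,6]=5
  first=0(c) contributes 5

5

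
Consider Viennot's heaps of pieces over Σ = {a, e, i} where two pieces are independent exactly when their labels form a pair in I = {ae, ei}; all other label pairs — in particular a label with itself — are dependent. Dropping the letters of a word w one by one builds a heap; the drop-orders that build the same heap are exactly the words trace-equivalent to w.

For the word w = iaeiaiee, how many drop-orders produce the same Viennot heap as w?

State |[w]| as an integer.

56

0(i) covers ∅
1(a) covers 0:i
2(e) covers ∅
3(i) covers 1:a
4(a) covers 3:i
5(i) covers 4:a
6(e) covers 2:e
7(e) covers 6:e
floor of heap: 0:i, 2:e
completions by unplaced set U, small U first (add the entries for U minus each lowest piece of U):
  |U|=1: {5}:1  {7}:1
  |U|=2: {4,5}:1  {5,7}:2  {6,7}:1
  |U|=3: {2,6,7}:1  {3,4,5}:1  {4,5,7}:3  {5,6,7}:3
  |U|=4: {1,3,4,5}:1  {2,5,6,7}:4  {3,4,5,7}:4  {4,5,6,7}:6
  |U|=5: {0,1,3,4,5}:1  {1,3,4,5,7}:5  {2,4,5,6,7}:10  {3,4,5,6,7}:10
  |U|=6: {0,1,3,4,5,7}:6  {1,3,4,5,6,7}:15  {2,3,4,5,6,7}:20
  start at 0(i): 35
  start at 2(e): 21
sum over floor = 56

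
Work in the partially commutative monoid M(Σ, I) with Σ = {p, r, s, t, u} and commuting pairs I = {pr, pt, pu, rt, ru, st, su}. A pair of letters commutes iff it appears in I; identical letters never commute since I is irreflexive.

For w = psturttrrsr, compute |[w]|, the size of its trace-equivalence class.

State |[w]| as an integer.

330

drop 0:p onto floor
drop 1:s onto {0:p}
drop 2:t onto floor
drop 3:u onto {2:t}
drop 4:r onto {1:s}
drop 5:t onto {3:u}
drop 6:t onto {5:t}
drop 7:r onto {4:r}
drop 8:r onto {7:r}
drop 9:s onto {8:r}
drop 10:r onto {9:s}
ground layer = {0:p, 2:t}
drop-orders for the pieces not yet dropped (sum over which currently-grounded one goes next):
  1 to go: {6} 1  {10} 1
  2 to go: {5,6} 1  {6,10} 2  {9,10} 1
  3 to go: {3,5,6} 1  {5,6,10} 3  {6,9,10} 3  {8,9,10} 1
  4 to go: {2,3,5,6} 1  {3,5,6,10} 4  {5,6,9,10} 6  {6,8,9,10} 4  {7,8,9,10} 1
  5 to go: {2,3,5,6,10} 5  {3,5,6,9,10} 10  {4,7,8,9,10} 1  {5,6,8,9,10} 10  {6,7,8,9,10} 5
  6 to go: {1,4,7,8,9,10} 1  {2,3,5,6,9,10} 15  {3,5,6,8,9,10} 20  {4,6,7,8,9,10} 6  {5,6,7,8,9,10} 15
  7 to go: {0,1,4,7,8,9,10} 1  {1,4,6,7,8,9,10} 7  {2,3,5,6,8,9,10} 35  {3,5,6,7,8,9,10} 35  {4,5,6,7,8,9,10} 21
  8 to go: {0,1,4,6,7,8,9,10} 8  {1,4,5,6,7,8,9,10} 28  {2,3,5,6,7,8,9,10} 70  {3,4,5,6,7,8,9,10} 56
  9 to go: {0,1,4,5,6,7,8,9,10} 36  {1,3,4,5,6,7,8,9,10} 84  {2,3,4,5,6,7,8,9,10} 126
  if 0:p drops first: 210 orders
  if 2:t drops first: 120 orders
heap linearizations: 330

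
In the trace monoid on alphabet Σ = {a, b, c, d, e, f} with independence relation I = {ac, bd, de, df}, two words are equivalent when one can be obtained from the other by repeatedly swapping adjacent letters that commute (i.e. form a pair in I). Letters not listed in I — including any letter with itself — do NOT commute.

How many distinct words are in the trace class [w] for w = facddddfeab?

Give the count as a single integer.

drop 0:f onto floor
drop 1:a onto {0:f}
drop 2:c onto {0:f}
drop 3:d onto {1:a, 2:c}
drop 4:d onto {3:d}
drop 5:d onto {4:d}
drop 6:d onto {5:d}
drop 7:f onto {1:a, 2:c}
drop 8:e onto {7:f}
drop 9:a onto {6:d, 8:e}
drop 10:b onto {9:a}
ground layer = {0:f}
drop-orders for the pieces not yet dropped (sum over which currently-grounded one goes next):
  1 to go: {10} 1
  2 to go: {9,10} 1
  3 to go: {6,9,10} 1  {8,9,10} 1
  4 to go: {5,6,9,10} 1  {6,8,9,10} 2  {7,8,9,10} 1
  5 to go: {4,5,6,9,10} 1  {5,6,8,9,10} 3  {6,7,8,9,10} 3
  6 to go: {3,4,5,6,9,10} 1  {4,5,6,8,9,10} 4  {5,6,7,8,9,10} 6
  7 to go: {3,4,5,6,8,9,10} 5  {4,5,6,7,8,9,10} 10
  8 to go: {3,4,5,6,7,8,9,10} 15
  9 to go: {1,3,4,5,6,7,8,9,10} 15  {2,3,4,5,6,7,8,9,10} 15
  if 0:f drops first: 30 orders

30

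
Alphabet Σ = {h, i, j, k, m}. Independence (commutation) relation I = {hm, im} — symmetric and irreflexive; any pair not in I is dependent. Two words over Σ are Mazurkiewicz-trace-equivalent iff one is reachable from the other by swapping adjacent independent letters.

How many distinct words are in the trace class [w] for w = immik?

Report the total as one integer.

6

#0=i has no predecessor
#1=m has no predecessor
#2=m depends on [1:m]
#3=i depends on [0:i]
#4=k depends on [2:m, 3:i]
sources: [0:i, 1:m]
N(rest) = Σ N(rest − s) over sources s of rest; N(one piece) = 1:
  size 1 → [4]=1
  size 2 → [2,4]=1  [3,4]=1
  size 3 → [0,3,4]=1  [1,2,4]=1  [2,3,4]=2
  first=0(i) contributes 3
  first=1(m) contributes 3
|[w]| = 6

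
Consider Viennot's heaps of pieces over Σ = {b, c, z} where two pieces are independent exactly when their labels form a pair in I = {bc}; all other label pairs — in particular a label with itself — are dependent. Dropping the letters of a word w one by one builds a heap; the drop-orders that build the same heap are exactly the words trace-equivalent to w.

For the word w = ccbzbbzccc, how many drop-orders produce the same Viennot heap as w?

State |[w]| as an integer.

#0=c has no predecessor
#1=c depends on [0:c]
#2=b has no predecessor
#3=z depends on [1:c, 2:b]
#4=b depends on [3:z]
#5=b depends on [4:b]
#6=z depends on [5:b]
#7=c depends on [6:z]
#8=c depends on [7:c]
#9=c depends on [8:c]
sources: [0:c, 2:b]
N(rest) = Σ N(rest − s) over sources s of rest; N(one piece) = 1:
  size 1 → [9]=1
  size 2 → [8,9]=1
  size 3 → [7,8,9]=1
  size 4 → [6,7,8,9]=1
  size 5 → [5,6,7,8,9]=1
  size 6 → [4,5,6,7,8,9]=1
  size 7 → [3,4,5,6,7,8,9]=1
  size 8 → [1,3,4,5,6,7,8,9]=1  [2,3,4,5,6,7,8,9]=1
  first=0(c) contributes 2
  first=2(b) contributes 1
|[w]| = 3

3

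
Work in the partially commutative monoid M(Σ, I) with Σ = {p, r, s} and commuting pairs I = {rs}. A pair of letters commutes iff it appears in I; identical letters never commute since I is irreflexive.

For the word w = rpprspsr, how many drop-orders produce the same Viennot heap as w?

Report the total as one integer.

piece 0:r — minimal
piece 1:p rests on {0:r}
piece 2:p rests on {1:p}
piece 3:r rests on {2:p}
piece 4:s rests on {2:p}
piece 5:p rests on {3:r, 4:s}
piece 6:s rests on {5:p}
piece 7:r rests on {5:p}
minimal pieces: {0:r}
ways to finish when only these pieces remain (= sum over removing one remaining piece with nothing left below it):
  1 left: {6}→1  {7}→1
  2 left: {6,7}→2
  3 left: {5,6,7}→2
  4 left: {3,5,6,7}→2  {4,5,6,7}→2
  5 left: {3,4,5,6,7}→4
  6 left: {2,3,4,5,6,7}→4
  placing 0:r first → 4 extensions

4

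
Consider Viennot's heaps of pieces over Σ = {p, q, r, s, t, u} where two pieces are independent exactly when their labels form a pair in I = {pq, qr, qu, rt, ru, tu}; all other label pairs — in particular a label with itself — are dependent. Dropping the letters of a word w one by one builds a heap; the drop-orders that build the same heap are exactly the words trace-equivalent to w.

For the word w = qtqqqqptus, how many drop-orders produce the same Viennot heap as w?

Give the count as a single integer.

20

0(q) covers ∅
1(t) covers 0:q
2(q) covers 1:t
3(q) covers 2:q
4(q) covers 3:q
5(q) covers 4:q
6(p) covers 1:t
7(t) covers 5:q, 6:p
8(u) covers 6:p
9(s) covers 7:t, 8:u
floor of heap: 0:q
completions by unplaced set U, small U first (add the entries for U minus each lowest piece of U):
  |U|=1: {9}:1
  |U|=2: {7,9}:1  {8,9}:1
  |U|=3: {5,7,9}:1  {7,8,9}:2
  |U|=4: {4,5,7,9}:1  {5,7,8,9}:3  {6,7,8,9}:2
  |U|=5: {3,4,5,7,9}:1  {4,5,7,8,9}:4  {5,6,7,8,9}:5
  |U|=6: {2,3,4,5,7,9}:1  {3,4,5,7,8,9}:5  {4,5,6,7,8,9}:9
  |U|=7: {2,3,4,5,7,8,9}:6  {3,4,5,6,7,8,9}:14
  |U|=8: {2,3,4,5,6,7,8,9}:20
  start at 0(q): 20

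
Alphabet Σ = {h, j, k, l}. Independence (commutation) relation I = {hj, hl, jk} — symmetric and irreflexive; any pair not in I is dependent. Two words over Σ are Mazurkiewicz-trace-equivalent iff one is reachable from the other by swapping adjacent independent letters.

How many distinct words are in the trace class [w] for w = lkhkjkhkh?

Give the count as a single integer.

8

#0=l has no predecessor
#1=k depends on [0:l]
#2=h depends on [1:k]
#3=k depends on [2:h]
#4=j depends on [0:l]
#5=k depends on [3:k]
#6=h depends on [5:k]
#7=k depends on [6:h]
#8=h depends on [7:k]
sources: [0:l]
N(rest) = Σ N(rest − s) over sources s of rest; N(one piece) = 1:
  size 1 → [4]=1  [8]=1
  size 2 → [4,8]=2  [7,8]=1
  size 3 → [4,7,8]=3  [6,7,8]=1
  size 4 → [4,6,7,8]=4  [5,6,7,8]=1
  size 5 → [3,5,6,7,8]=1  [4,5,6,7,8]=5
  size 6 → [2,3,5,6,7,8]=1  [3,4,5,6,7,8]=6
  size 7 → [1,2,3,5,6,7,8]=1  [2,3,4,5,6,7,8]=7
  first=0(l) contributes 8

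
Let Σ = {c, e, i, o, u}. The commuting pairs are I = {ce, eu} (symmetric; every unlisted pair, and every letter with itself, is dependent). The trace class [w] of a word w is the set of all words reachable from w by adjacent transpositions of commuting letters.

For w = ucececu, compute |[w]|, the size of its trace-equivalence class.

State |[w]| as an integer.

piece 0:u — minimal
piece 1:c rests on {0:u}
piece 2:e — minimal
piece 3:c rests on {1:c}
piece 4:e rests on {2:e}
piece 5:c rests on {3:c}
piece 6:u rests on {5:c}
minimal pieces: {0:u, 2:e}
ways to finish when only these pieces remain (= sum over removing one remaining piece with nothing left below it):
  1 left: {4}→1  {6}→1
  2 left: {2,4}→1  {4,6}→2  {5,6}→1
  3 left: {2,4,6}→3  {3,5,6}→1  {4,5,6}→3
  4 left: {1,3,5,6}→1  {2,4,5,6}→6  {3,4,5,6}→4
  5 left: {0,1,3,5,6}→1  {1,3,4,5,6}→5  {2,3,4,5,6}→10
  placing 0:u first → 15 extensions
  placing 2:e first → 6 extensions
total linear extensions = 21

21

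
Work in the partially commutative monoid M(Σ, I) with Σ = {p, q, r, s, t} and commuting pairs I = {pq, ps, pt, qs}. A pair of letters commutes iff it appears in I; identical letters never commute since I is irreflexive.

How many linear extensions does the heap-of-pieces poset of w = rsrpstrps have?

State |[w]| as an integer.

piece 0:r — minimal
piece 1:s rests on {0:r}
piece 2:r rests on {1:s}
piece 3:p rests on {2:r}
piece 4:s rests on {2:r}
piece 5:t rests on {4:s}
piece 6:r rests on {3:p, 5:t}
piece 7:p rests on {6:r}
piece 8:s rests on {6:r}
minimal pieces: {0:r}
ways to finish when only these pieces remain (= sum over removing one remaining piece with nothing left below it):
  1 left: {7}→1  {8}→1
  2 left: {7,8}→2
  3 left: {6,7,8}→2
  4 left: {3,6,7,8}→2  {5,6,7,8}→2
  5 left: {3,5,6,7,8}→4  {4,5,6,7,8}→2
  6 left: {3,4,5,6,7,8}→6
  7 left: {2,3,4,5,6,7,8}→6
  placing 0:r first → 6 extensions

6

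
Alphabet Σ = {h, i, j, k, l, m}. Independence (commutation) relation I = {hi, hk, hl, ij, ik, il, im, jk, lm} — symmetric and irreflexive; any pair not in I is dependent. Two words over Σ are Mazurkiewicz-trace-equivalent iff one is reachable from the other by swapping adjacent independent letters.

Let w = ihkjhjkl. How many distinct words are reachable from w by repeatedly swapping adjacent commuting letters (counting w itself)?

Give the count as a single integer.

#0=i has no predecessor
#1=h has no predecessor
#2=k has no predecessor
#3=j depends on [1:h]
#4=h depends on [3:j]
#5=j depends on [4:h]
#6=k depends on [2:k]
#7=l depends on [5:j, 6:k]
sources: [0:i, 1:h, 2:k]
N(rest) = Σ N(rest − s) over sources s of rest; N(one piece) = 1:
  size 1 → [0]=1  [7]=1
  size 2 → [0,7]=2  [5,7]=1  [6,7]=1
  size 3 → [0,5,7]=3  [0,6,7]=3  [2,6,7]=1  [4,5,7]=1  [5,6,7]=2
  size 4 → [0,2,6,7]=4  [0,4,5,7]=4  [0,5,6,7]=8  [2,5,6,7]=3  [3,4,5,7]=1  [4,5,6,7]=3
  size 5 → [0,2,5,6,7]=15  [0,3,4,5,7]=5  [0,4,5,6,7]=15  [1,3,4,5,7]=1  [2,4,5,6,7]=6  [3,4,5,6,7]=4
  size 6 → [0,1,3,4,5,7]=6  [0,2,4,5,6,7]=36  [0,3,4,5,6,7]=24  [1,3,4,5,6,7]=5  [2,3,4,5,6,7]=10
  first=0(i) contributes 15
  first=1(h) contributes 70
  first=2(k) contributes 35
|[w]| = 120

120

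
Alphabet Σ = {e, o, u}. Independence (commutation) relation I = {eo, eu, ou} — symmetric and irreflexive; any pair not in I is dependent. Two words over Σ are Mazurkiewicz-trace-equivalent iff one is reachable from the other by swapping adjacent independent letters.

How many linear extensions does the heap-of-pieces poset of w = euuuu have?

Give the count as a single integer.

5

piece 0:e — minimal
piece 1:u — minimal
piece 2:u rests on {1:u}
piece 3:u rests on {2:u}
piece 4:u rests on {3:u}
minimal pieces: {0:e, 1:u}
ways to finish when only these pieces remain (= sum over removing one remaining piece with nothing left below it):
  1 left: {0}→1  {4}→1
  2 left: {0,4}→2  {3,4}→1
  3 left: {0,3,4}→3  {2,3,4}→1
  placing 0:e first → 1 extensions
  placing 1:u first → 4 extensions
total linear extensions = 5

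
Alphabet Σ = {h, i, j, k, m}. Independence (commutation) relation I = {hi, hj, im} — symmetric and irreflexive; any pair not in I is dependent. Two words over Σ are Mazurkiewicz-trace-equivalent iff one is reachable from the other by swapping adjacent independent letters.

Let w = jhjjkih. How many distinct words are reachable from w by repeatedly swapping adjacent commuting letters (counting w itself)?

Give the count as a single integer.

drop 0:j onto floor
drop 1:h onto floor
drop 2:j onto {0:j}
drop 3:j onto {2:j}
drop 4:k onto {1:h, 3:j}
drop 5:i onto {4:k}
drop 6:h onto {4:k}
ground layer = {0:j, 1:h}
drop-orders for the pieces not yet dropped (sum over which currently-grounded one goes next):
  1 to go: {5} 1  {6} 1
  2 to go: {5,6} 2
  3 to go: {4,5,6} 2
  4 to go: {1,4,5,6} 2  {3,4,5,6} 2
  5 to go: {1,3,4,5,6} 4  {2,3,4,5,6} 2
  if 0:j drops first: 6 orders
  if 1:h drops first: 2 orders
heap linearizations: 8

8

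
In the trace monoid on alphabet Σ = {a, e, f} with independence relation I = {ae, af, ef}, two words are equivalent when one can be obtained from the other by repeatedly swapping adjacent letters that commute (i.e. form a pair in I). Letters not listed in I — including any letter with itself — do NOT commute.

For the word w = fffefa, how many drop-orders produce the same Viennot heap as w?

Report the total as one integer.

30

0(f) covers ∅
1(f) covers 0:f
2(f) covers 1:f
3(e) covers ∅
4(f) covers 2:f
5(a) covers ∅
floor of heap: 0:f, 3:e, 5:a
completions by unplaced set U, small U first (add the entries for U minus each lowest piece of U):
  |U|=1: {3}:1  {4}:1  {5}:1
  |U|=2: {2,4}:1  {3,4}:2  {3,5}:2  {4,5}:2
  |U|=3: {1,2,4}:1  {2,3,4}:3  {2,4,5}:3  {3,4,5}:6
  |U|=4: {0,1,2,4}:1  {1,2,3,4}:4  {1,2,4,5}:4  {2,3,4,5}:12
  start at 0(f): 20
  start at 3(e): 5
  start at 5(a): 5
sum over floor = 30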